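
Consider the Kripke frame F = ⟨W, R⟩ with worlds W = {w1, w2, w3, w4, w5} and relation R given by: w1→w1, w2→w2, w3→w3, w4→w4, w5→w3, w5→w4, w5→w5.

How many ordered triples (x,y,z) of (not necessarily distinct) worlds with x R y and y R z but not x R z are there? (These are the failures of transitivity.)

R is transitive; there are no such tuples.

0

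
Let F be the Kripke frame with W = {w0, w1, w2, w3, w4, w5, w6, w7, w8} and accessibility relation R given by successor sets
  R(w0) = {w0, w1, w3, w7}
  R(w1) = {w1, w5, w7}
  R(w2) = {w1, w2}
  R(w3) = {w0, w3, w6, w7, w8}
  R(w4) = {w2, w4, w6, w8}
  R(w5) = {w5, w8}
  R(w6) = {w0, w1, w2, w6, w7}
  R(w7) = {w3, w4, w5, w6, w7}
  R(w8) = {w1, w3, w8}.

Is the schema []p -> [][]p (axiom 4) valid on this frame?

No

Axiom 4 corresponds to the accessibility relation being transitive.
Transitive: no — w0 R w1 and w1 R w5, but not w0 R w5.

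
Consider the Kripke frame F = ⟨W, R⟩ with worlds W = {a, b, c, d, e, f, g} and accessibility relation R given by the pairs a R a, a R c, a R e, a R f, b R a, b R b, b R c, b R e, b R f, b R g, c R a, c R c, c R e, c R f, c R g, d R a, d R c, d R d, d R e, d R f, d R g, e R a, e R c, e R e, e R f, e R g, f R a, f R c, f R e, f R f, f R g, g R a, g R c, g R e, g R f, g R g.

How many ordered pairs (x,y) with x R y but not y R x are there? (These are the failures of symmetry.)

11

Enumerating: (b,a), (b,c), (b,e), (b,f), (b,g), (d,a), (d,c), (d,e), (d,f), (d,g), (g,a).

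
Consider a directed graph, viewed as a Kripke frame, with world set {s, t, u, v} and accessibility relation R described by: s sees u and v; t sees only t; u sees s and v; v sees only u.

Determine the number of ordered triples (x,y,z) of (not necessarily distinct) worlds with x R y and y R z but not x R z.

5

Enumerating: (s,u,s), (u,s,u), (u,v,u), (v,u,s), (v,u,v).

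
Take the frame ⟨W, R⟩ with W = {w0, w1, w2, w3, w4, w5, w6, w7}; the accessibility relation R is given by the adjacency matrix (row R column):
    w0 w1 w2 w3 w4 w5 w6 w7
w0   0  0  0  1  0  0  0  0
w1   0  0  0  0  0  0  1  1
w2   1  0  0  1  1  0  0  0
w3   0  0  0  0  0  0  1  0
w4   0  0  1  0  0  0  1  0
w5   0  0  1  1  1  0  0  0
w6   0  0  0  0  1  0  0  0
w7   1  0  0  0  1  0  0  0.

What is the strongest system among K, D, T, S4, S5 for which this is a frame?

Serial (axiom D): yes — every world has a successor (e.g. w0 R w3).
Reflexive (axiom T): no — w0 is not related to itself.
Transitive (axiom 4): no — w0 R w3 and w3 R w6, but not w0 R w6.
Euclidean (axiom 5): no — w1 R w6 and w1 R w7, but not w6 R w7.
So F validates K, D; T would additionally require R to be reflexive. The strongest is D.

D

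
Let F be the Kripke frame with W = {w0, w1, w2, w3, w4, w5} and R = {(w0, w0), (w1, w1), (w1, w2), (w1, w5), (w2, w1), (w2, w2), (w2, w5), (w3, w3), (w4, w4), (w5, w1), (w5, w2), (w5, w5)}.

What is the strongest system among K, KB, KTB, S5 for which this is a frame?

S5

Symmetric (axiom B): yes — every pair in R has its reverse in R.
Reflexive (axiom T): yes — every world is R-related to itself.
Euclidean (axiom 5): yes — any two successors of a common world are R-related.
So F validates K, KB, KTB, S5. The strongest is S5.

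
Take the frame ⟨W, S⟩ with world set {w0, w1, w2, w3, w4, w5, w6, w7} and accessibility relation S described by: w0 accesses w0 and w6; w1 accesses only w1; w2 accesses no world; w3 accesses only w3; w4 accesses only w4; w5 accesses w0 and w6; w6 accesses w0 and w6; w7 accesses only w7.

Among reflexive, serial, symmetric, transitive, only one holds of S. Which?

Reflexive: no — w2 is not related to itself.
Serial: no — w2 has no S-successor.
Symmetric: no — w5 S w0 but not w0 S w5.
Transitive: yes — every two-step S-path is closed by a direct edge.
Only transitive holds.

transitive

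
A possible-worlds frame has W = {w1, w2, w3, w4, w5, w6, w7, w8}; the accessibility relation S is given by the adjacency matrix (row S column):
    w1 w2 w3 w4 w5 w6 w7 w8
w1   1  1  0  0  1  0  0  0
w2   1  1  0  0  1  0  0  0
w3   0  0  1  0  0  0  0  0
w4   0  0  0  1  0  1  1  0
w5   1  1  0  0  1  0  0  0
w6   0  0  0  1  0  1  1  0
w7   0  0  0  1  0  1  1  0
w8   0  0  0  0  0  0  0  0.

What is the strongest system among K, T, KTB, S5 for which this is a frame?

Reflexive (axiom T): no — w8 is not related to itself.
Symmetric (axiom B): yes — every pair in S has its reverse in S.
Euclidean (axiom 5): yes — any two successors of a common world are S-related.
So F validates K; T would additionally require S to be reflexive. The strongest is K.

K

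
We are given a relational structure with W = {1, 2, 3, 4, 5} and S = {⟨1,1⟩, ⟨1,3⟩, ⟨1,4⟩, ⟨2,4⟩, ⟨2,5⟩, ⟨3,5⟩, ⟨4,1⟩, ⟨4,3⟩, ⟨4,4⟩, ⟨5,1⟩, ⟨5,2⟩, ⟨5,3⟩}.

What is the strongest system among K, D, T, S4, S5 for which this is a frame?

D

Serial (axiom D): yes — every world has a successor (e.g. 1 S 1).
Reflexive (axiom T): no — 2 is not related to itself.
Transitive (axiom 4): no — 1 S 3 and 3 S 5, but not 1 S 5.
Euclidean (axiom 5): no — 1 S 3 and 1 S 4, but not 3 S 4.
So F validates K, D; T would additionally require S to be reflexive. The strongest is D.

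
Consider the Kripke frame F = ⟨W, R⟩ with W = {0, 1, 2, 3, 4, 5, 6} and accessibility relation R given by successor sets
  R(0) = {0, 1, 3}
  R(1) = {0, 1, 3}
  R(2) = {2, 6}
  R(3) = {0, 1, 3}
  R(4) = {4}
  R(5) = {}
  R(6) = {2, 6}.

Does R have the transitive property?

Yes

Transitive: yes — every two-step R-path is closed by a direct edge.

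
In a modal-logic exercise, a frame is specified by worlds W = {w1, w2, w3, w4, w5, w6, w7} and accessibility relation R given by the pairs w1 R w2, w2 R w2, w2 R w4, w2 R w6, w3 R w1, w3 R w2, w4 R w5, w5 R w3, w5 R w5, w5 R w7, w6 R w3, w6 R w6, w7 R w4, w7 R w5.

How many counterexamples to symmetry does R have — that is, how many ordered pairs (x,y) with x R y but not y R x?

9

Enumerating: (w1,w2), (w2,w4), (w2,w6), (w3,w1), (w3,w2), (w4,w5), (w5,w3), (w6,w3), (w7,w4).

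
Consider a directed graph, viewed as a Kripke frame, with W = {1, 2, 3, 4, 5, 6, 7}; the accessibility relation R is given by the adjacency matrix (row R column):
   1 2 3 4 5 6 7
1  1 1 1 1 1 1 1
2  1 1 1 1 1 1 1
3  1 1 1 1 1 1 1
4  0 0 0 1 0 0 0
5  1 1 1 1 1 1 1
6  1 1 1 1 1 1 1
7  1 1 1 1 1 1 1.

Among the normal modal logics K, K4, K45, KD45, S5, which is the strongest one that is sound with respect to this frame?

Transitive (axiom 4): yes — every two-step R-path is closed by a direct edge.
Euclidean (axiom 5): no — 1 R 4 and 1 R 2, but not 4 R 2.
Serial (axiom D): yes — every world has a successor (e.g. 1 R 1).
Reflexive (axiom T): yes — every world is R-related to itself.
So F validates K, K4; K45 would additionally require R to be Euclidean. The strongest is K4.

K4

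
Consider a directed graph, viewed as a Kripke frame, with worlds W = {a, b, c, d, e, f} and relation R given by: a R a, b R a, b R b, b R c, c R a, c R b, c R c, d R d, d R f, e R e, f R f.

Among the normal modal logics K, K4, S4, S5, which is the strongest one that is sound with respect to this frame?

Transitive (axiom 4): yes — every two-step R-path is closed by a direct edge.
Reflexive (axiom T): yes — every world is R-related to itself.
Euclidean (axiom 5): no — b R a and b R c, but not a R c.
So F validates K, K4, S4; S5 would additionally require R to be Euclidean. The strongest is S4.

S4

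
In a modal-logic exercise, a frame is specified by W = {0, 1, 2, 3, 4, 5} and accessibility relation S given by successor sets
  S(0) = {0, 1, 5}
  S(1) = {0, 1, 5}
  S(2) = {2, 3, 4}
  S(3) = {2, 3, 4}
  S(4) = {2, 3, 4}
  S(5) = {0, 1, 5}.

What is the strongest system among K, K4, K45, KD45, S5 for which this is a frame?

S5

Transitive (axiom 4): yes — every two-step S-path is closed by a direct edge.
Euclidean (axiom 5): yes — any two successors of a common world are S-related.
Serial (axiom D): yes — every world has a successor (e.g. 0 S 0).
Reflexive (axiom T): yes — every world is S-related to itself.
So F validates K, K4, K45, KD45, S5. The strongest is S5.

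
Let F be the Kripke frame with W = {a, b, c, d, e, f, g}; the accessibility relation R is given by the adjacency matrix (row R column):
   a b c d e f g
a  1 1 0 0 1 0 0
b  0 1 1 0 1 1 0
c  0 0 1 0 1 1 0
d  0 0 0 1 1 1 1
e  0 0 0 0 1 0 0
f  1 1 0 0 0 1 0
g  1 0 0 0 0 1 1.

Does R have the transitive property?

Transitive: no — a R b and b R c, but not a R c.

No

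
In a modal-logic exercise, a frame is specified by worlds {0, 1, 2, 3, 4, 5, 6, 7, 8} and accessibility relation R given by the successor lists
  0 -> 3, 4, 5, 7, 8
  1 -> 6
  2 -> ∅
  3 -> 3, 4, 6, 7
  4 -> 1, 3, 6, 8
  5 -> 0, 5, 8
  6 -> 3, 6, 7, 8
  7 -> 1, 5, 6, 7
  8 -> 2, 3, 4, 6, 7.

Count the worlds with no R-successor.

1

Enumerating: 2.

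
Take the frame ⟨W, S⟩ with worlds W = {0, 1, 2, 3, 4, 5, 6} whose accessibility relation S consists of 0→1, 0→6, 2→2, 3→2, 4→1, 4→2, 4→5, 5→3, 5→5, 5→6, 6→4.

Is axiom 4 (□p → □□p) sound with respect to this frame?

No

By correspondence theory, 4 is valid on a frame iff S is transitive.
Transitive: no — 0 S 6 and 6 S 4, but not 0 S 4.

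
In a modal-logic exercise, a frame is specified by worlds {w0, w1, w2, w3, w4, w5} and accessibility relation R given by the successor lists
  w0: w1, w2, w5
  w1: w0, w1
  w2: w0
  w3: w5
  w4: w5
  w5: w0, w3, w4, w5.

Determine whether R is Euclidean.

Euclidean: no — w0 R w1 and w0 R w2, but not w1 R w2.

No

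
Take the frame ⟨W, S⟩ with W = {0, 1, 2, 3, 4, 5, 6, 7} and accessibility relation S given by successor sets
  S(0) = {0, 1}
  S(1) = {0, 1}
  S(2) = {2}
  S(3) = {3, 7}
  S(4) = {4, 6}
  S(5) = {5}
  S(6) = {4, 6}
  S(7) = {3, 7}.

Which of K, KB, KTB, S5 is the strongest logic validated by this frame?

Symmetric (axiom B): yes — every pair in S has its reverse in S.
Reflexive (axiom T): yes — every world is S-related to itself.
Euclidean (axiom 5): yes — any two successors of a common world are S-related.
So F validates K, KB, KTB, S5. The strongest is S5.

S5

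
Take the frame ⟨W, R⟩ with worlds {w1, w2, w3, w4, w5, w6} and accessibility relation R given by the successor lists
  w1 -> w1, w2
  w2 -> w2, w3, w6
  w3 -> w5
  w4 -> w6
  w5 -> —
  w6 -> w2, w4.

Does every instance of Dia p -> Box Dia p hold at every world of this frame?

No

By correspondence theory, 5 is valid on a frame iff R is Euclidean.
Euclidean: no — w2 R w3 and w2 R w6, but not w3 R w6.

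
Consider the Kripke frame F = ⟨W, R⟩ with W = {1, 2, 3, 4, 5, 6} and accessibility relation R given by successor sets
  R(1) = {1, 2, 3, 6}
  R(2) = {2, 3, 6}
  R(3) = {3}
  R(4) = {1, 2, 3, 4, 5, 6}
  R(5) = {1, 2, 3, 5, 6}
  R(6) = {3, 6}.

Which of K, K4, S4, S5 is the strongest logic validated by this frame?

S4

Transitive (axiom 4): yes — every two-step R-path is closed by a direct edge.
Reflexive (axiom T): yes — every world is R-related to itself.
Euclidean (axiom 5): no — 1 R 3 and 1 R 2, but not 3 R 2.
So F validates K, K4, S4; S5 would additionally require R to be Euclidean. The strongest is S4.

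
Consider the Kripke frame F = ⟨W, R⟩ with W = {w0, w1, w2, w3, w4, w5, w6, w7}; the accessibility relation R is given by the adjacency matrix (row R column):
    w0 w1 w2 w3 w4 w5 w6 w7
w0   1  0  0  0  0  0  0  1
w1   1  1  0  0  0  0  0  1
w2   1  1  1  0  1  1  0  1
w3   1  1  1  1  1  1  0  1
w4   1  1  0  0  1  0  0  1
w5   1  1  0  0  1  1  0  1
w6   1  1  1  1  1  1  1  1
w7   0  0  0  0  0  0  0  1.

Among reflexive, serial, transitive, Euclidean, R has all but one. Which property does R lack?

Reflexive: yes — every world is R-related to itself.
Serial: yes — every world has a successor (e.g. w0 R w0).
Transitive: yes — every two-step R-path is closed by a direct edge.
Euclidean: no — w1 R w7 and w1 R w0, but not w7 R w0.
Only Euclidean fails.

Euclidean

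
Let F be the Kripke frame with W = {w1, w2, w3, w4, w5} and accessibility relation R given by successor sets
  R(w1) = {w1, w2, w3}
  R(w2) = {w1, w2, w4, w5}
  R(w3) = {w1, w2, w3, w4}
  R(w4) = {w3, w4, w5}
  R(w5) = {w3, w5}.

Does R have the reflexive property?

Reflexive: yes — every world is R-related to itself.

Yes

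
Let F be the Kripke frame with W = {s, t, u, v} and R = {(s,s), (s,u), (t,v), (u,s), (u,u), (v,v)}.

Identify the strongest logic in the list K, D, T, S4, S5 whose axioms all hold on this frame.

D

Serial (axiom D): yes — every world has a successor (e.g. s R s).
Reflexive (axiom T): no — t is not related to itself.
Transitive (axiom 4): yes — every two-step R-path is closed by a direct edge.
Euclidean (axiom 5): yes — any two successors of a common world are R-related.
So F validates K, D; T would additionally require R to be reflexive. The strongest is D.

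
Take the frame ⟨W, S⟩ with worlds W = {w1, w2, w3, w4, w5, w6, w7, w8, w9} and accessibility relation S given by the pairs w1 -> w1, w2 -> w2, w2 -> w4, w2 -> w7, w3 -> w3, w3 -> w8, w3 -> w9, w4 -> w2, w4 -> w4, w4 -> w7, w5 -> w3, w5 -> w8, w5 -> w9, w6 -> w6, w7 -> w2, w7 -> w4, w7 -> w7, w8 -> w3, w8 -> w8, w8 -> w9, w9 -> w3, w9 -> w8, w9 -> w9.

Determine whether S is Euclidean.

Euclidean: yes — any two successors of a common world are S-related.

Yes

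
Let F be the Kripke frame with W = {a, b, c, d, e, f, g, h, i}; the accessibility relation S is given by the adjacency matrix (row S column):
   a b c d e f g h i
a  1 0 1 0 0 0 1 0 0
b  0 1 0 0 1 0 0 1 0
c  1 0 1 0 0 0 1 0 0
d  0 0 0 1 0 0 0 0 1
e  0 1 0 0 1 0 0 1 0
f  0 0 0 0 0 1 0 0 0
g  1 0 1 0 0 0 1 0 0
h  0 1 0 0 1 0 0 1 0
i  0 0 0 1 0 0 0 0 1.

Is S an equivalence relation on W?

Reflexive: yes — every world is S-related to itself.
Symmetric: yes — every pair in S has its reverse in S.
Transitive: yes — every two-step S-path is closed by a direct edge.
So S is an equivalence relation.

Yes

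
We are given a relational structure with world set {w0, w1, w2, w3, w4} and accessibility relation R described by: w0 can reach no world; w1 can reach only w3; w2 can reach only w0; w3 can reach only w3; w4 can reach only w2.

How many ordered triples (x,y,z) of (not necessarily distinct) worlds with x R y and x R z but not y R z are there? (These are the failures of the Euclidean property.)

2

Enumerating: (w2,w0,w0), (w4,w2,w2).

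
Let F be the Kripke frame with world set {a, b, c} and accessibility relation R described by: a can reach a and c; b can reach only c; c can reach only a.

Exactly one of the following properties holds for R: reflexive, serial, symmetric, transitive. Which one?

serial

Reflexive: no — b is not related to itself.
Serial: yes — every world has a successor (e.g. a R a).
Symmetric: no — b R c but not c R b.
Transitive: no — b R c and c R a, but not b R a.
Only serial holds.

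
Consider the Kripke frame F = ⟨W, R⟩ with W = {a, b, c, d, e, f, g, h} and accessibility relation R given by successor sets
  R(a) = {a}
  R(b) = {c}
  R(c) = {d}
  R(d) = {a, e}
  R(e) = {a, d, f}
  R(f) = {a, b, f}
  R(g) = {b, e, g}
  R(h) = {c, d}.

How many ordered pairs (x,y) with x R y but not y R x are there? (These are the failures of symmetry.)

Enumerating: (b,c), (c,d), (d,a), (e,a), (e,f), (f,a), (f,b), (g,b), (g,e), (h,c), (h,d).

11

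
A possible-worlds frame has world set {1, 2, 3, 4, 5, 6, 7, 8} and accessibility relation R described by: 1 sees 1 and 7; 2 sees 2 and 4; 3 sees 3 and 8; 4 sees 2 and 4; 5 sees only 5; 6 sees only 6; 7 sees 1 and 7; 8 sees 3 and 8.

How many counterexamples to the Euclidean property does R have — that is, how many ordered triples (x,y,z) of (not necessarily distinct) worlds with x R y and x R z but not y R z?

0

R is Euclidean; there are no such tuples.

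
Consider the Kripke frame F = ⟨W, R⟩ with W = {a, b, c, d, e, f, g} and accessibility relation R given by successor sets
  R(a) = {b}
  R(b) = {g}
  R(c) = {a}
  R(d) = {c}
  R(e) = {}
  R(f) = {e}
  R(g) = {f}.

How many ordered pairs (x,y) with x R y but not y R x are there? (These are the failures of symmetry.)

Enumerating: (a,b), (b,g), (c,a), (d,c), (f,e), (g,f).

6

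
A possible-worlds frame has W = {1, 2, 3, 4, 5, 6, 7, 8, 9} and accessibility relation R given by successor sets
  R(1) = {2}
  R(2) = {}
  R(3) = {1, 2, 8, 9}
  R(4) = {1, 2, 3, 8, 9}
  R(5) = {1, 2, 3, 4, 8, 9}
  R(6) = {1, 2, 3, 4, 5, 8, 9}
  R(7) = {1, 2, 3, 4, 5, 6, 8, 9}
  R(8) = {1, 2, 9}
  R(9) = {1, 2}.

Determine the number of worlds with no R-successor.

1

Enumerating: 2.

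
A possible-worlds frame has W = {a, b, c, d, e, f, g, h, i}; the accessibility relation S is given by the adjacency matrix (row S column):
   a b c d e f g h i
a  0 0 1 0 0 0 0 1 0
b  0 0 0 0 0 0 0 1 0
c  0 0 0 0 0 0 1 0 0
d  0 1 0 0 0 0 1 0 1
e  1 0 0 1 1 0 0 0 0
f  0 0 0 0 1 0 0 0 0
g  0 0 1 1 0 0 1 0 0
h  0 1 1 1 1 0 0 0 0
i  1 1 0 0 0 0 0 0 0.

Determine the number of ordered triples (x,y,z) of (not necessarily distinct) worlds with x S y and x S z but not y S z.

Enumerating: (a,c,c), (a,c,h), (a,h,h), (b,h,h), (d,b,b), (d,b,g), (d,b,i), (d,g,b), (d,g,i), (d,i,g), (d,i,i), (e,a,a), … and 26 more.
Total: 38.

38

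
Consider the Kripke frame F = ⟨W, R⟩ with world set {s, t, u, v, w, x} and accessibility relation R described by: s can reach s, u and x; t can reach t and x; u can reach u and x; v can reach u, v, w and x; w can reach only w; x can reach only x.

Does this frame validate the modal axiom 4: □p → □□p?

Yes

Axiom 4 corresponds to the accessibility relation being transitive.
Transitive: yes — every two-step R-path is closed by a direct edge.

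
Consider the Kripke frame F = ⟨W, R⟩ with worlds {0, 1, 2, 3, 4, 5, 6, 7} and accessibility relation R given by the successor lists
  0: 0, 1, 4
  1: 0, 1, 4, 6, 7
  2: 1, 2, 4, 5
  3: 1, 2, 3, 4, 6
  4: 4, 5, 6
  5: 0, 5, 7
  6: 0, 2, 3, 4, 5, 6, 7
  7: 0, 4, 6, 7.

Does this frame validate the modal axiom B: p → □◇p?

By correspondence theory, B is valid on a frame iff R is symmetric.
Symmetric: no — 0 R 4 but not 4 R 0.

No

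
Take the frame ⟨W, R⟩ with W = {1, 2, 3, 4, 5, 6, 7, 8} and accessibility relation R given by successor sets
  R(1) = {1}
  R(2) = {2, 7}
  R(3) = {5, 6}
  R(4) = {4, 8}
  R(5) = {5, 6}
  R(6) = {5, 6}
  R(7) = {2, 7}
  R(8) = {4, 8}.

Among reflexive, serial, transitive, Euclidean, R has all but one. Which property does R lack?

reflexive

Reflexive: no — 3 is not related to itself.
Serial: yes — every world has a successor (e.g. 1 R 1).
Transitive: yes — every two-step R-path is closed by a direct edge.
Euclidean: yes — any two successors of a common world are R-related.
Only reflexive fails.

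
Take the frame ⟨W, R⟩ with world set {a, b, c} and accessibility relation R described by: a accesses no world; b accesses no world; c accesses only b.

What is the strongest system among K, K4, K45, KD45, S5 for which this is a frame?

K4

Transitive (axiom 4): yes — every two-step R-path is closed by a direct edge.
Euclidean (axiom 5): no — c R b and c R b, but not b R b.
Serial (axiom D): no — a has no R-successor.
Reflexive (axiom T): no — a is not related to itself.
So F validates K, K4; K45 would additionally require R to be Euclidean. The strongest is K4.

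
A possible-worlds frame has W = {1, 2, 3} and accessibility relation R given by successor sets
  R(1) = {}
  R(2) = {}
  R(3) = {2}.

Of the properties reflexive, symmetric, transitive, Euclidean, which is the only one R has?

transitive

Reflexive: no — 1 is not related to itself.
Symmetric: no — 3 R 2 but not 2 R 3.
Transitive: yes — every two-step R-path is closed by a direct edge.
Euclidean: no — 3 R 2 and 3 R 2, but not 2 R 2.
Only transitive holds.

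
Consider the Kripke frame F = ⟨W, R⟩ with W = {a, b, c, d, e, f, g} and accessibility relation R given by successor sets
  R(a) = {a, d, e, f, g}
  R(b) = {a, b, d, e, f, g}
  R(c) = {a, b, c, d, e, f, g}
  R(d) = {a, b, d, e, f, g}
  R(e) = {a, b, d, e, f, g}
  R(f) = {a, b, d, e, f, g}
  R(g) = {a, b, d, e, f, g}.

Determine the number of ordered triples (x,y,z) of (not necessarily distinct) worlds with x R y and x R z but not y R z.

12

Enumerating: (b,a,b), (c,a,b), (c,a,c), (c,b,c), (c,d,c), (c,e,c), (c,f,c), (c,g,c), (d,a,b), (e,a,b), (f,a,b), (g,a,b).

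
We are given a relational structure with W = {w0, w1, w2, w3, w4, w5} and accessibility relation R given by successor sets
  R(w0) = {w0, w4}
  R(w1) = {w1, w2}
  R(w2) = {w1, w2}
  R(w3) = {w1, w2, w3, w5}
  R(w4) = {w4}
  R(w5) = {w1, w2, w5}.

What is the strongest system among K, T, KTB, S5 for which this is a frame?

T

Reflexive (axiom T): yes — every world is R-related to itself.
Symmetric (axiom B): no — w0 R w4 but not w4 R w0.
Euclidean (axiom 5): no — w3 R w1 and w3 R w5, but not w1 R w5.
So F validates K, T; KTB would additionally require R to be symmetric. The strongest is T.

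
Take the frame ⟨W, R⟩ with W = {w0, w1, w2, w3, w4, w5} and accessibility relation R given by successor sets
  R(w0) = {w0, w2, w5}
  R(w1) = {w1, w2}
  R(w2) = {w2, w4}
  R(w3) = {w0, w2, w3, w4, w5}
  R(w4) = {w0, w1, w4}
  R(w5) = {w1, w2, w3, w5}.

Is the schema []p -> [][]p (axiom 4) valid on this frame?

By correspondence theory, 4 is valid on a frame iff R is transitive.
Transitive: no — w0 R w2 and w2 R w4, but not w0 R w4.

No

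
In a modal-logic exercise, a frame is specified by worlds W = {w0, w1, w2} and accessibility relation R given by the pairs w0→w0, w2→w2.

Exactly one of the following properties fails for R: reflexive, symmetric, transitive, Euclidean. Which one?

Reflexive: no — w1 is not related to itself.
Symmetric: yes — every pair in R has its reverse in R.
Transitive: yes — every two-step R-path is closed by a direct edge.
Euclidean: yes — any two successors of a common world are R-related.
Only reflexive fails.

reflexive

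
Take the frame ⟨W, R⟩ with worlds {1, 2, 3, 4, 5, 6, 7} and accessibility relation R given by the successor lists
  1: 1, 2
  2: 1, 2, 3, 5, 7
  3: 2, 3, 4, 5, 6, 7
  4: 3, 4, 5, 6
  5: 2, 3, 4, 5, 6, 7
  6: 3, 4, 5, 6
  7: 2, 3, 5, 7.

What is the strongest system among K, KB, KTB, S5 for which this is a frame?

KTB

Symmetric (axiom B): yes — every pair in R has its reverse in R.
Reflexive (axiom T): yes — every world is R-related to itself.
Euclidean (axiom 5): no — 2 R 1 and 2 R 3, but not 1 R 3.
So F validates K, KB, KTB; S5 would additionally require R to be Euclidean. The strongest is KTB.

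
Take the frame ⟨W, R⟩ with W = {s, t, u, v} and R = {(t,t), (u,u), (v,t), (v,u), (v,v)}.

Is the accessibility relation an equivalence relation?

No

Reflexive: no — s is not related to itself.
Symmetric: no — v R t but not t R v.
Transitive: yes — every two-step R-path is closed by a direct edge.
So R is not an equivalence relation.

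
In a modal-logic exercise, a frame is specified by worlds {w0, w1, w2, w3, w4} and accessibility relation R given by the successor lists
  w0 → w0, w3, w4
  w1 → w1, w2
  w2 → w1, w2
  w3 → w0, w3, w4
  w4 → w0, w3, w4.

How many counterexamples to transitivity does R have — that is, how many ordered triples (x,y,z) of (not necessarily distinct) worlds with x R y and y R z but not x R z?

0

R is transitive; there are no such tuples.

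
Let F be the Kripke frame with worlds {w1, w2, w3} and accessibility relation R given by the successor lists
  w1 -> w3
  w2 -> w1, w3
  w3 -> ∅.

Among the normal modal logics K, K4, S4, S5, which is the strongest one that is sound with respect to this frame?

K4

Transitive (axiom 4): yes — every two-step R-path is closed by a direct edge.
Reflexive (axiom T): no — w1 is not related to itself.
Euclidean (axiom 5): no — w2 R w3 and w2 R w1, but not w3 R w1.
So F validates K, K4; S4 would additionally require R to be reflexive. The strongest is K4.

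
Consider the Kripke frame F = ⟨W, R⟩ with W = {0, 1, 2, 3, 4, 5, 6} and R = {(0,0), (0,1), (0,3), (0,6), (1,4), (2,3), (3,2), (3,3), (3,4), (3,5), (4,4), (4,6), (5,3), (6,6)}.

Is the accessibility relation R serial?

Serial: yes — every world has a successor (e.g. 0 R 0).

Yes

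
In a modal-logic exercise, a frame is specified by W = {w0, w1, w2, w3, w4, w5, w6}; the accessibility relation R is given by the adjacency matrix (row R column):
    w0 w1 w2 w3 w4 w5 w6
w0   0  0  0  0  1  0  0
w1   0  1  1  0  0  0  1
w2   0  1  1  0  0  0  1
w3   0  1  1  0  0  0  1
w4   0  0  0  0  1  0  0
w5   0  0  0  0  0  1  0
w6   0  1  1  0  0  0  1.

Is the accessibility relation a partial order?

No

Reflexive: no — w0 is not related to itself.
Transitive: yes — every two-step R-path is closed by a direct edge.
Antisymmetric: no — w1 R w2 and w2 R w1 with w1 ≠ w2.
So R is not a partial order.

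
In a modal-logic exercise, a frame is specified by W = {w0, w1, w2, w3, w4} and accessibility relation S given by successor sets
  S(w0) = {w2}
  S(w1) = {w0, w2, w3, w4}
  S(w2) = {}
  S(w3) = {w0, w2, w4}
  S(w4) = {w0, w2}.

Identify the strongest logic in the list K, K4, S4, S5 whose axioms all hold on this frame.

Transitive (axiom 4): yes — every two-step S-path is closed by a direct edge.
Reflexive (axiom T): no — w0 is not related to itself.
Euclidean (axiom 5): no — w1 S w0 and w1 S w3, but not w0 S w3.
So F validates K, K4; S4 would additionally require S to be reflexive. The strongest is K4.

K4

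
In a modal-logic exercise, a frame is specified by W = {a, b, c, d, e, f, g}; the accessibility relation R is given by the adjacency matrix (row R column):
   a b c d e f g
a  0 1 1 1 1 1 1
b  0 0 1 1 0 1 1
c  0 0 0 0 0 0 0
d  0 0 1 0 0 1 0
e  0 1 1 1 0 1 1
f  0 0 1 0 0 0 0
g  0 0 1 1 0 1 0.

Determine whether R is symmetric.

Symmetric: no — a R b but not b R a.

No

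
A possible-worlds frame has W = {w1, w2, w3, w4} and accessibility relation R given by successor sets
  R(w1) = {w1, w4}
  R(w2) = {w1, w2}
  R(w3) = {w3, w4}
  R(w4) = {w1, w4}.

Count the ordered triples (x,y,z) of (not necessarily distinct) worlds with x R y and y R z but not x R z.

Enumerating: (w2,w1,w4), (w3,w4,w1).

2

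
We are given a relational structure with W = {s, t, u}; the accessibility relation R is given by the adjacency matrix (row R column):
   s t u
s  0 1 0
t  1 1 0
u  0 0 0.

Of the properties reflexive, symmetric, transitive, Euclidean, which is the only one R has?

symmetric

Reflexive: no — s is not related to itself.
Symmetric: yes — every pair in R has its reverse in R.
Transitive: no — s R t and t R s, but not s R s.
Euclidean: no — t R s and t R s, but not s R s.
Only symmetric holds.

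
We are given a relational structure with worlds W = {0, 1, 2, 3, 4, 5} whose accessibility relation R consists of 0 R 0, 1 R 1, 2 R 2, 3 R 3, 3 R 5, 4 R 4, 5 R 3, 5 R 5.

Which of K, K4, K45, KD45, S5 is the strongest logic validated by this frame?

Transitive (axiom 4): yes — every two-step R-path is closed by a direct edge.
Euclidean (axiom 5): yes — any two successors of a common world are R-related.
Serial (axiom D): yes — every world has a successor (e.g. 0 R 0).
Reflexive (axiom T): yes — every world is R-related to itself.
So F validates K, K4, K45, KD45, S5. The strongest is S5.

S5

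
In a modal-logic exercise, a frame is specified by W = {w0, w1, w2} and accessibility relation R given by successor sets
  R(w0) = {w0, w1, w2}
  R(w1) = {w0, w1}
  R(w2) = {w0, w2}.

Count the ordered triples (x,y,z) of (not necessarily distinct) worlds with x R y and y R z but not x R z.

2

Enumerating: (w1,w0,w2), (w2,w0,w1).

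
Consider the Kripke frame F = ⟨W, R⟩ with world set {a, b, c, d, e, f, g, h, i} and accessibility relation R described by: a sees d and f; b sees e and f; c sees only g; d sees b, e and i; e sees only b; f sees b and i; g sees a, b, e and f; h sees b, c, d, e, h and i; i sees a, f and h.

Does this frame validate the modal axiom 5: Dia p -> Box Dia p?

No

Axiom 5 corresponds to the accessibility relation being Euclidean.
Euclidean: no — a R d and a R f, but not d R f.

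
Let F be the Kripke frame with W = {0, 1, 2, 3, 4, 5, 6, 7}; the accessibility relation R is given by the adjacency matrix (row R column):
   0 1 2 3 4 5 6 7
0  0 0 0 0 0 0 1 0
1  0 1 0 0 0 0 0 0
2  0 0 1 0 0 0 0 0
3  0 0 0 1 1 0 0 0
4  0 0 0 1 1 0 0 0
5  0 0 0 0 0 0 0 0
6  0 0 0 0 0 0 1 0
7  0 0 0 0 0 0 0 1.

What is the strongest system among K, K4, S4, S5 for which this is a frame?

Transitive (axiom 4): yes — every two-step R-path is closed by a direct edge.
Reflexive (axiom T): no — 0 is not related to itself.
Euclidean (axiom 5): yes — any two successors of a common world are R-related.
So F validates K, K4; S4 would additionally require R to be reflexive. The strongest is K4.

K4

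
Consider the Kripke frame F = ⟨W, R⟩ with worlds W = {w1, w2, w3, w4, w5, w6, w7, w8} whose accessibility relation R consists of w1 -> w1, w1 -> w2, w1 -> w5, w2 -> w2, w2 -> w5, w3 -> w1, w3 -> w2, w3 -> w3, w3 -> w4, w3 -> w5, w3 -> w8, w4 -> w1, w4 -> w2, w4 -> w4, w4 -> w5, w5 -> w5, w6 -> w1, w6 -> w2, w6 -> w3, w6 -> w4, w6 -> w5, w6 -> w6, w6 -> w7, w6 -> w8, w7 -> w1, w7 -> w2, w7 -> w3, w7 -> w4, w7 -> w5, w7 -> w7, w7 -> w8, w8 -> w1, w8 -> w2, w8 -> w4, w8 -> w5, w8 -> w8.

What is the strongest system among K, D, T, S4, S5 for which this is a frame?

Serial (axiom D): yes — every world has a successor (e.g. w1 R w1).
Reflexive (axiom T): yes — every world is R-related to itself.
Transitive (axiom 4): yes — every two-step R-path is closed by a direct edge.
Euclidean (axiom 5): no — w1 R w5 and w1 R w2, but not w5 R w2.
So F validates K, D, T, S4; S5 would additionally require R to be Euclidean. The strongest is S4.

S4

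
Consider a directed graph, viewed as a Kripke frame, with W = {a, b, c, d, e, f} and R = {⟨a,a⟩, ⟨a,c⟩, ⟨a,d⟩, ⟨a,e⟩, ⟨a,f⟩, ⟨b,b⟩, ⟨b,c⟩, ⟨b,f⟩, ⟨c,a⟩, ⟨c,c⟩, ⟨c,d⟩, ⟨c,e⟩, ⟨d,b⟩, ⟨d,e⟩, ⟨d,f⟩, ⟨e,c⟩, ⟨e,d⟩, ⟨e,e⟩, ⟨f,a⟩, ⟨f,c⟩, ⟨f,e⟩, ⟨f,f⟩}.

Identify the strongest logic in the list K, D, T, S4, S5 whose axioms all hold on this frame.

Serial (axiom D): yes — every world has a successor (e.g. a R a).
Reflexive (axiom T): no — d is not related to itself.
Transitive (axiom 4): no — a R d and d R b, but not a R b.
Euclidean (axiom 5): no — a R c and a R f, but not c R f.
So F validates K, D; T would additionally require R to be reflexive. The strongest is D.

D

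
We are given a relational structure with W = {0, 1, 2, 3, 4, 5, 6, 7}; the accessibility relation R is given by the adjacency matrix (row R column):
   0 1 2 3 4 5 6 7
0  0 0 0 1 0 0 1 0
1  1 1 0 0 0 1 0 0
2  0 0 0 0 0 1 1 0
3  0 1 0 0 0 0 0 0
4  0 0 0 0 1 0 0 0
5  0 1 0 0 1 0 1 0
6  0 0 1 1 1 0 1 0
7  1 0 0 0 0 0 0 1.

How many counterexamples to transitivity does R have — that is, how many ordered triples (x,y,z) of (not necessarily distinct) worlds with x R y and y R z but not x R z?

22

Enumerating: (0,3,1), (0,6,2), (0,6,4), (1,0,3), (1,0,6), (1,5,4), (1,5,6), (2,5,1), (2,5,4), (2,6,2), (2,6,3), (2,6,4), … and 10 more.
Total: 22.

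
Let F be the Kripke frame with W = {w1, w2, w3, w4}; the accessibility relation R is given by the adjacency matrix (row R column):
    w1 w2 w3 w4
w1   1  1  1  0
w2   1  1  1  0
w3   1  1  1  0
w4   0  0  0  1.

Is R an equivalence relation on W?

Yes

Reflexive: yes — every world is R-related to itself.
Symmetric: yes — every pair in R has its reverse in R.
Transitive: yes — every two-step R-path is closed by a direct edge.
So R is an equivalence relation.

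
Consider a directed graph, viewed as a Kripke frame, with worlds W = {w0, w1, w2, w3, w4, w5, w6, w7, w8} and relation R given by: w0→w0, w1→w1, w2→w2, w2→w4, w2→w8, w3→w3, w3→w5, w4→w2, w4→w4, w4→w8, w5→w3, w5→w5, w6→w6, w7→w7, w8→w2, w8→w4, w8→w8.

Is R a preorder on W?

Yes

Reflexive: yes — every world is R-related to itself.
Transitive: yes — every two-step R-path is closed by a direct edge.
So R is a preorder.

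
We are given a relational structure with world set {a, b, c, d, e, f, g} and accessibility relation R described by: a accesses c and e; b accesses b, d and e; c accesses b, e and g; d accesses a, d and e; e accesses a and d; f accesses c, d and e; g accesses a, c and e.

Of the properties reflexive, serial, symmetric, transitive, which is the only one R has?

Reflexive: no — a is not related to itself.
Serial: yes — every world has a successor (e.g. a R c).
Symmetric: no — a R c but not c R a.
Transitive: no — a R c and c R b, but not a R b.
Only serial holds.

serial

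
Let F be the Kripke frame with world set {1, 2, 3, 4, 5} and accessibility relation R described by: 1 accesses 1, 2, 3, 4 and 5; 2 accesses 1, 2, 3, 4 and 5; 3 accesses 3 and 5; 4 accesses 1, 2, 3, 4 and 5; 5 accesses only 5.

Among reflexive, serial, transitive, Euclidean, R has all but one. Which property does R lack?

Reflexive: yes — every world is R-related to itself.
Serial: yes — every world has a successor (e.g. 1 R 1).
Transitive: yes — every two-step R-path is closed by a direct edge.
Euclidean: no — 1 R 3 and 1 R 2, but not 3 R 2.
Only Euclidean fails.

Euclidean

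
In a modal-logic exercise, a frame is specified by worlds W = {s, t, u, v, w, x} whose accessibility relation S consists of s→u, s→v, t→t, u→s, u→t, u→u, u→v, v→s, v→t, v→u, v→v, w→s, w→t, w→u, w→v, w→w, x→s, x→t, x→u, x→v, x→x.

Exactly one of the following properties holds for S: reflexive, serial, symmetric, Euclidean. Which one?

Reflexive: no — s is not related to itself.
Serial: yes — every world has a successor (e.g. s S u).
Symmetric: no — u S t but not t S u.
Euclidean: no — u S s and u S t, but not s S t.
Only serial holds.

serial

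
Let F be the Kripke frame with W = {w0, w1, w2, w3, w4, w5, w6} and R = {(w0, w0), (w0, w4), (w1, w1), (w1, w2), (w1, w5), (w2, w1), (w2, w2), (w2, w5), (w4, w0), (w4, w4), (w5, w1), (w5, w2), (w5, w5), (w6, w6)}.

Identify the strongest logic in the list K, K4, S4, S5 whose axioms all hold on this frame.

Transitive (axiom 4): yes — every two-step R-path is closed by a direct edge.
Reflexive (axiom T): no — w3 is not related to itself.
Euclidean (axiom 5): yes — any two successors of a common world are R-related.
So F validates K, K4; S4 would additionally require R to be reflexive. The strongest is K4.

K4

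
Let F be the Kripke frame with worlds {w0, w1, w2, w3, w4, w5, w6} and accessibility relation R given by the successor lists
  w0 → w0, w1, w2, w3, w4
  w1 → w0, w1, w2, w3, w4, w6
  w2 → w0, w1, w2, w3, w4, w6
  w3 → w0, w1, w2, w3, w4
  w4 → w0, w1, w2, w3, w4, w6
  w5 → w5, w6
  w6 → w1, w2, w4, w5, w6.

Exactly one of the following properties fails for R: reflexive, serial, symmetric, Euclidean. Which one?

Reflexive: yes — every world is R-related to itself.
Serial: yes — every world has a successor (e.g. w0 R w0).
Symmetric: yes — every pair in R has its reverse in R.
Euclidean: no — w1 R w0 and w1 R w6, but not w0 R w6.
Only Euclidean fails.

Euclidean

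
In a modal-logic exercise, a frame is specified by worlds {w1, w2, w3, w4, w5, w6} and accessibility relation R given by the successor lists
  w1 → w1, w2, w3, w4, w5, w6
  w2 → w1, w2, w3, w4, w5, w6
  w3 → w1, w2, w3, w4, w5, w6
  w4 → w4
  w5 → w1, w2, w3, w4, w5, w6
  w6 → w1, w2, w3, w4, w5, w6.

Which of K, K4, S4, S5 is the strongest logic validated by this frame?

S4

Transitive (axiom 4): yes — every two-step R-path is closed by a direct edge.
Reflexive (axiom T): yes — every world is R-related to itself.
Euclidean (axiom 5): no — w1 R w4 and w1 R w2, but not w4 R w2.
So F validates K, K4, S4; S5 would additionally require R to be Euclidean. The strongest is S4.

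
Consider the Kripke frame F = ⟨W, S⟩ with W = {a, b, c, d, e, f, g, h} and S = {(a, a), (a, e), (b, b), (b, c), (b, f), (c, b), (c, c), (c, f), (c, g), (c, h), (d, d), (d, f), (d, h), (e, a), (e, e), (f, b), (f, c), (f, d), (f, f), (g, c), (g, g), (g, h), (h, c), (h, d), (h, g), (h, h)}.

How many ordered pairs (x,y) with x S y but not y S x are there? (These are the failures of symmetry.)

0

S is symmetric; there are no such tuples.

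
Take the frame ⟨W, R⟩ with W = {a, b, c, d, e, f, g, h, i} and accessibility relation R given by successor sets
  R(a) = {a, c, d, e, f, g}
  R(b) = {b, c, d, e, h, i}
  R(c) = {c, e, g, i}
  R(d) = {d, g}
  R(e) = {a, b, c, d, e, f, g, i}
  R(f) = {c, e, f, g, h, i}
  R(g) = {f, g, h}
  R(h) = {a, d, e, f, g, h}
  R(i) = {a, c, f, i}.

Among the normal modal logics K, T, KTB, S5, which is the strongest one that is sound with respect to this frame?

Reflexive (axiom T): yes — every world is R-related to itself.
Symmetric (axiom B): no — a R c but not c R a.
Euclidean (axiom 5): no — a R c and a R d, but not c R d.
So F validates K, T; KTB would additionally require R to be symmetric. The strongest is T.

T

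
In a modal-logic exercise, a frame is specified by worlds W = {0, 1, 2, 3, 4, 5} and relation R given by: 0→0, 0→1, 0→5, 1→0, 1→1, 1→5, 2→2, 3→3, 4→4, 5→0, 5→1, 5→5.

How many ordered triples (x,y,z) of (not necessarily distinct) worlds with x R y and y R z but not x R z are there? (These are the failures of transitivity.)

R is transitive; there are no such tuples.

0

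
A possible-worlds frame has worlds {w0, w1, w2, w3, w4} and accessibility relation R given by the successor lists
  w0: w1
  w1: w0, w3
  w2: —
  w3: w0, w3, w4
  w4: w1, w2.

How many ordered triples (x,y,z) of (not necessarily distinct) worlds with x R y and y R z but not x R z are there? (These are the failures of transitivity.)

9

Enumerating: (w0,w1,w0), (w0,w1,w3), (w1,w0,w1), (w1,w3,w4), (w3,w0,w1), (w3,w4,w1), (w3,w4,w2), (w4,w1,w0), (w4,w1,w3).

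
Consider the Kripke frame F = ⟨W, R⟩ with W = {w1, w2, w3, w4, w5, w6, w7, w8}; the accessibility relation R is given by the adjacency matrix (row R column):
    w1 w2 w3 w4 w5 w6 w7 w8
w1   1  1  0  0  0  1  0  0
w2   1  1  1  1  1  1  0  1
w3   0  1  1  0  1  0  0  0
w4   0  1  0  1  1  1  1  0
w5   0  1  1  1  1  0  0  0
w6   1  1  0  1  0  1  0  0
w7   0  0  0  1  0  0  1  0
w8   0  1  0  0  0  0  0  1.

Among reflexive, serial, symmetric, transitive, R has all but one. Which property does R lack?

transitive

Reflexive: yes — every world is R-related to itself.
Serial: yes — every world has a successor (e.g. w1 R w1).
Symmetric: yes — every pair in R has its reverse in R.
Transitive: no — w1 R w2 and w2 R w3, but not w1 R w3.
Only transitive fails.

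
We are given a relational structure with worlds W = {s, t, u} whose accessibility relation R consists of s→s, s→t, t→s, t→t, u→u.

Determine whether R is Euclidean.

Yes

Euclidean: yes — any two successors of a common world are R-related.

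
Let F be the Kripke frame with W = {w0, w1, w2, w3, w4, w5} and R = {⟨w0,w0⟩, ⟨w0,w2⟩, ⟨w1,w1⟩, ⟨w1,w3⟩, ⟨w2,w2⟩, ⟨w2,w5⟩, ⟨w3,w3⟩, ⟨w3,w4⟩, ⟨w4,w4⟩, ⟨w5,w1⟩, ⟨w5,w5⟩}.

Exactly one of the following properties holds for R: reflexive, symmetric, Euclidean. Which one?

reflexive

Reflexive: yes — every world is R-related to itself.
Symmetric: no — w0 R w2 but not w2 R w0.
Euclidean: no — w0 R w2 and w0 R w0, but not w2 R w0.
Only reflexive holds.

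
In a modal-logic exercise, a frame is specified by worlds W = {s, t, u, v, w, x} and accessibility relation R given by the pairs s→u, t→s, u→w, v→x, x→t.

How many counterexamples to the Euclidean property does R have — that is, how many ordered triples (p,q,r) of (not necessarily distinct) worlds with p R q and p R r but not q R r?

Enumerating: (s,u,u), (t,s,s), (u,w,w), (v,x,x), (x,t,t).

5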